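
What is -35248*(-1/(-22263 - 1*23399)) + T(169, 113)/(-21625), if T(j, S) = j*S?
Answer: -817122607/493720375 ≈ -1.6550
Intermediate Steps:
T(j, S) = S*j
-35248*(-1/(-22263 - 1*23399)) + T(169, 113)/(-21625) = -35248*(-1/(-22263 - 1*23399)) + (113*169)/(-21625) = -35248*(-1/(-22263 - 23399)) + 19097*(-1/21625) = -35248/((-1*(-45662))) - 19097/21625 = -35248/45662 - 19097/21625 = -35248*1/45662 - 19097/21625 = -17624/22831 - 19097/21625 = -817122607/493720375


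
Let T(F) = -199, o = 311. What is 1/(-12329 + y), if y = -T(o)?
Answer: -1/12130 ≈ -8.2440e-5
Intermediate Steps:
y = 199 (y = -1*(-199) = 199)
1/(-12329 + y) = 1/(-12329 + 199) = 1/(-12130) = -1/12130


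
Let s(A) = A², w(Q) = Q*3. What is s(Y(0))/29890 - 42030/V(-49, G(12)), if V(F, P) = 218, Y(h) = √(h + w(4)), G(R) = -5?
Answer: -314068521/1629005 ≈ -192.80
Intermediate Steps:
w(Q) = 3*Q
Y(h) = √(12 + h) (Y(h) = √(h + 3*4) = √(h + 12) = √(12 + h))
s(Y(0))/29890 - 42030/V(-49, G(12)) = (√(12 + 0))²/29890 - 42030/218 = (√12)²*(1/29890) - 42030*1/218 = (2*√3)²*(1/29890) - 21015/109 = 12*(1/29890) - 21015/109 = 6/14945 - 21015/109 = -314068521/1629005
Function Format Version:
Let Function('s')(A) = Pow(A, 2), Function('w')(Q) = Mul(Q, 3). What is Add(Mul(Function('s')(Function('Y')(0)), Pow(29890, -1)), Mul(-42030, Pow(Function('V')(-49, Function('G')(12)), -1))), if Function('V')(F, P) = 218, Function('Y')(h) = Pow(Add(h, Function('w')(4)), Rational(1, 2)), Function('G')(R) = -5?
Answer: Rational(-314068521, 1629005) ≈ -192.80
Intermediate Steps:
Function('w')(Q) = Mul(3, Q)
Function('Y')(h) = Pow(Add(12, h), Rational(1, 2)) (Function('Y')(h) = Pow(Add(h, Mul(3, 4)), Rational(1, 2)) = Pow(Add(h, 12), Rational(1, 2)) = Pow(Add(12, h), Rational(1, 2)))
Add(Mul(Function('s')(Function('Y')(0)), Pow(29890, -1)), Mul(-42030, Pow(Function('V')(-49, Function('G')(12)), -1))) = Add(Mul(Pow(Pow(Add(12, 0), Rational(1, 2)), 2), Pow(29890, -1)), Mul(-42030, Pow(218, -1))) = Add(Mul(Pow(Pow(12, Rational(1, 2)), 2), Rational(1, 29890)), Mul(-42030, Rational(1, 218))) = Add(Mul(Pow(Mul(2, Pow(3, Rational(1, 2))), 2), Rational(1, 29890)), Rational(-21015, 109)) = Add(Mul(12, Rational(1, 29890)), Rational(-21015, 109)) = Add(Rational(6, 14945), Rational(-21015, 109)) = Rational(-314068521, 1629005)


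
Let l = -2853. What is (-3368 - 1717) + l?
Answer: -7938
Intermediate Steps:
(-3368 - 1717) + l = (-3368 - 1717) - 2853 = -5085 - 2853 = -7938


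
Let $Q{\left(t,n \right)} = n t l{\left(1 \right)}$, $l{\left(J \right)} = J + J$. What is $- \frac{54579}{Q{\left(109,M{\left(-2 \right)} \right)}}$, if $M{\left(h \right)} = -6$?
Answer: $\frac{18193}{436} \approx 41.727$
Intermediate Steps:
$l{\left(J \right)} = 2 J$
$Q{\left(t,n \right)} = 2 n t$ ($Q{\left(t,n \right)} = n t 2 \cdot 1 = n t 2 = 2 n t$)
$- \frac{54579}{Q{\left(109,M{\left(-2 \right)} \right)}} = - \frac{54579}{2 \left(-6\right) 109} = - \frac{54579}{-1308} = \left(-54579\right) \left(- \frac{1}{1308}\right) = \frac{18193}{436}$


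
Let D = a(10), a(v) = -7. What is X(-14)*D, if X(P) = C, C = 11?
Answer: -77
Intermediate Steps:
X(P) = 11
D = -7
X(-14)*D = 11*(-7) = -77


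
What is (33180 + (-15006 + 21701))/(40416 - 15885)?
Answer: 39875/24531 ≈ 1.6255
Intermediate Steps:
(33180 + (-15006 + 21701))/(40416 - 15885) = (33180 + 6695)/24531 = 39875*(1/24531) = 39875/24531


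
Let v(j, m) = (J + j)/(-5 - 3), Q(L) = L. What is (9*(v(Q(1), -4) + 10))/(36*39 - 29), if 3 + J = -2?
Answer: 189/2750 ≈ 0.068727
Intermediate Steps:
J = -5 (J = -3 - 2 = -5)
v(j, m) = 5/8 - j/8 (v(j, m) = (-5 + j)/(-5 - 3) = (-5 + j)/(-8) = (-5 + j)*(-1/8) = 5/8 - j/8)
(9*(v(Q(1), -4) + 10))/(36*39 - 29) = (9*((5/8 - 1/8*1) + 10))/(36*39 - 29) = (9*((5/8 - 1/8) + 10))/(1404 - 29) = (9*(1/2 + 10))/1375 = (9*(21/2))*(1/1375) = (189/2)*(1/1375) = 189/2750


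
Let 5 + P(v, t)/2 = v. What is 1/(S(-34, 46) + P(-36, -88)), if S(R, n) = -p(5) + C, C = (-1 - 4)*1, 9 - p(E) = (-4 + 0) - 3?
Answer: -1/103 ≈ -0.0097087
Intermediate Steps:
P(v, t) = -10 + 2*v
p(E) = 16 (p(E) = 9 - ((-4 + 0) - 3) = 9 - (-4 - 3) = 9 - 1*(-7) = 9 + 7 = 16)
C = -5 (C = -5*1 = -5)
S(R, n) = -21 (S(R, n) = -1*16 - 5 = -16 - 5 = -21)
1/(S(-34, 46) + P(-36, -88)) = 1/(-21 + (-10 + 2*(-36))) = 1/(-21 + (-10 - 72)) = 1/(-21 - 82) = 1/(-103) = -1/103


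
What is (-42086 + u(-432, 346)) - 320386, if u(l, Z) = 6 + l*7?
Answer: -365490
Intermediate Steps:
u(l, Z) = 6 + 7*l
(-42086 + u(-432, 346)) - 320386 = (-42086 + (6 + 7*(-432))) - 320386 = (-42086 + (6 - 3024)) - 320386 = (-42086 - 3018) - 320386 = -45104 - 320386 = -365490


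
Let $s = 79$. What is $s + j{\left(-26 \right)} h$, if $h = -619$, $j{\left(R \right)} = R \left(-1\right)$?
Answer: $-16015$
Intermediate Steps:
$j{\left(R \right)} = - R$
$s + j{\left(-26 \right)} h = 79 + \left(-1\right) \left(-26\right) \left(-619\right) = 79 + 26 \left(-619\right) = 79 - 16094 = -16015$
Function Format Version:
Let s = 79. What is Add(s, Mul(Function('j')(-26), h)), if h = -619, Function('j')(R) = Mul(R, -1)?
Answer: -16015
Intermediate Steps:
Function('j')(R) = Mul(-1, R)
Add(s, Mul(Function('j')(-26), h)) = Add(79, Mul(Mul(-1, -26), -619)) = Add(79, Mul(26, -619)) = Add(79, -16094) = -16015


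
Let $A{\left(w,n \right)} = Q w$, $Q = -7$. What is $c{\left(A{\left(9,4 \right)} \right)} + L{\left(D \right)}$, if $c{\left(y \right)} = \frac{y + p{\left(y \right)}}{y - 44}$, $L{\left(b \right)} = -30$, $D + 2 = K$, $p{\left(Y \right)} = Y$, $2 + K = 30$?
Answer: $- \frac{3084}{107} \approx -28.822$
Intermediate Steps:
$K = 28$ ($K = -2 + 30 = 28$)
$D = 26$ ($D = -2 + 28 = 26$)
$A{\left(w,n \right)} = - 7 w$
$c{\left(y \right)} = \frac{2 y}{-44 + y}$ ($c{\left(y \right)} = \frac{y + y}{y - 44} = \frac{2 y}{-44 + y}$)
$c{\left(A{\left(9,4 \right)} \right)} + L{\left(D \right)} = \frac{2 \left(\left(-7\right) 9\right)}{-44 - 63} - 30 = 2 \left(-63\right) \frac{1}{-44 - 63} - 30 = 2 \left(-63\right) \frac{1}{-107} - 30 = 2 \left(-63\right) \left(- \frac{1}{107}\right) - 30 = \frac{126}{107} - 30 = - \frac{3084}{107}$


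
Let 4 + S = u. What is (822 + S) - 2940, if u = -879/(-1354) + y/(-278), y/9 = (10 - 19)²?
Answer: -199872242/94103 ≈ -2124.0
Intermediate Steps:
y = 729 (y = 9*(10 - 19)² = 9*(-9)² = 9*81 = 729)
u = -185676/94103 (u = -879/(-1354) + 729/(-278) = -879*(-1/1354) + 729*(-1/278) = 879/1354 - 729/278 = -185676/94103 ≈ -1.9731)
S = -562088/94103 (S = -4 - 185676/94103 = -562088/94103 ≈ -5.9731)
(822 + S) - 2940 = (822 - 562088/94103) - 2940 = 76790578/94103 - 2940 = -199872242/94103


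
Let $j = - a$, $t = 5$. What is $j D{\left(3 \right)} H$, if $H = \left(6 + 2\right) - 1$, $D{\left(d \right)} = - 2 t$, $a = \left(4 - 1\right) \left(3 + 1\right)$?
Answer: $840$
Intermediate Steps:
$a = 12$ ($a = 3 \cdot 4 = 12$)
$j = -12$ ($j = \left(-1\right) 12 = -12$)
$D{\left(d \right)} = -10$ ($D{\left(d \right)} = \left(-2\right) 5 = -10$)
$H = 7$ ($H = 8 - 1 = 7$)
$j D{\left(3 \right)} H = \left(-12\right) \left(-10\right) 7 = 120 \cdot 7 = 840$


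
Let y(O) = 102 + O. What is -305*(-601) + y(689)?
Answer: 184096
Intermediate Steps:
-305*(-601) + y(689) = -305*(-601) + (102 + 689) = 183305 + 791 = 184096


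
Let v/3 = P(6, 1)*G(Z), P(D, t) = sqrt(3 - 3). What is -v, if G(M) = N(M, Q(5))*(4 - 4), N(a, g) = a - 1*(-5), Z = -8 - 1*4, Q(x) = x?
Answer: 0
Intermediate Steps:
Z = -12 (Z = -8 - 4 = -12)
N(a, g) = 5 + a (N(a, g) = a + 5 = 5 + a)
P(D, t) = 0 (P(D, t) = sqrt(0) = 0)
G(M) = 0 (G(M) = (5 + M)*(4 - 4) = (5 + M)*0 = 0)
v = 0 (v = 3*(0*0) = 3*0 = 0)
-v = -1*0 = 0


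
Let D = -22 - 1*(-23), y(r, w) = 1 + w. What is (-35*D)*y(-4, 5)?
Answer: -210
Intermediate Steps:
D = 1 (D = -22 + 23 = 1)
(-35*D)*y(-4, 5) = (-35*1)*(1 + 5) = -35*6 = -210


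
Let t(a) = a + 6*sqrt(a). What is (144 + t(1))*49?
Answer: 7399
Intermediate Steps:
(144 + t(1))*49 = (144 + (1 + 6*sqrt(1)))*49 = (144 + (1 + 6*1))*49 = (144 + (1 + 6))*49 = (144 + 7)*49 = 151*49 = 7399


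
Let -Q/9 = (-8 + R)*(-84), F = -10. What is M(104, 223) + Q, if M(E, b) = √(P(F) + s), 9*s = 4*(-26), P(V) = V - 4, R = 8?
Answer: I*√230/3 ≈ 5.0553*I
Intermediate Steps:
P(V) = -4 + V
s = -104/9 (s = (4*(-26))/9 = (⅑)*(-104) = -104/9 ≈ -11.556)
M(E, b) = I*√230/3 (M(E, b) = √((-4 - 10) - 104/9) = √(-14 - 104/9) = √(-230/9) = I*√230/3)
Q = 0 (Q = -9*(-8 + 8)*(-84) = -0*(-84) = -9*0 = 0)
M(104, 223) + Q = I*√230/3 + 0 = I*√230/3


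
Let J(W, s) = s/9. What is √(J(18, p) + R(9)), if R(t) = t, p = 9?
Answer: √10 ≈ 3.1623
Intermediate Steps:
J(W, s) = s/9 (J(W, s) = s*(⅑) = s/9)
√(J(18, p) + R(9)) = √((⅑)*9 + 9) = √(1 + 9) = √10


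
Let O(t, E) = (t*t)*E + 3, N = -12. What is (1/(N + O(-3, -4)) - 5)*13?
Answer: -2938/45 ≈ -65.289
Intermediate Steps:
O(t, E) = 3 + E*t² (O(t, E) = t²*E + 3 = E*t² + 3 = 3 + E*t²)
(1/(N + O(-3, -4)) - 5)*13 = (1/(-12 + (3 - 4*(-3)²)) - 5)*13 = (1/(-12 + (3 - 4*9)) - 5)*13 = (1/(-12 + (3 - 36)) - 5)*13 = (1/(-12 - 33) - 5)*13 = (1/(-45) - 5)*13 = (-1/45 - 5)*13 = -226/45*13 = -2938/45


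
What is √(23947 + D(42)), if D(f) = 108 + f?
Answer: √24097 ≈ 155.23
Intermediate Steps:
√(23947 + D(42)) = √(23947 + (108 + 42)) = √(23947 + 150) = √24097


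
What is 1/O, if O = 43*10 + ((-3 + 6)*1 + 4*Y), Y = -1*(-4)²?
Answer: 1/369 ≈ 0.0027100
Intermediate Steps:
Y = -16 (Y = -1*16 = -16)
O = 369 (O = 43*10 + ((-3 + 6)*1 + 4*(-16)) = 430 + (3*1 - 64) = 430 + (3 - 64) = 430 - 61 = 369)
1/O = 1/369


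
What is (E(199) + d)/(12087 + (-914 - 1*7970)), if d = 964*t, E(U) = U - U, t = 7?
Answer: 6748/3203 ≈ 2.1068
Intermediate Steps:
E(U) = 0
d = 6748 (d = 964*7 = 6748)
(E(199) + d)/(12087 + (-914 - 1*7970)) = (0 + 6748)/(12087 + (-914 - 1*7970)) = 6748/(12087 + (-914 - 7970)) = 6748/(12087 - 8884) = 6748/3203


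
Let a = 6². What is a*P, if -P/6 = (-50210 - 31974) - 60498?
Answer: 30819312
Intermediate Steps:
a = 36
P = 856092 (P = -6*((-50210 - 31974) - 60498) = -6*(-82184 - 60498) = -6*(-142682) = 856092)
a*P = 36*856092 = 30819312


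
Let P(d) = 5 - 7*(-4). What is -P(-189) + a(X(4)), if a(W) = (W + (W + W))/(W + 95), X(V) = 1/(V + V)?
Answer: -25110/761 ≈ -32.996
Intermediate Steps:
X(V) = 1/(2*V)
a(W) = 3*W/(95 + W) (a(W) = (W + 2*W)/(95 + W) = (3*W)/(95 + W) = 3*W/(95 + W))
P(d) = 33 (P(d) = 5 + 28 = 33)
-P(-189) + a(X(4)) = -1*33 + 3*((½)/4)/(95 + (½)/4) = -33 + 3*((½)*(¼))/(95 + (½)*(¼)) = -33 + 3*(⅛)/(95 + ⅛) = -33 + 3*(⅛)/(761/8) = -33 + 3*(⅛)*(8/761) = -33 + 3/761 = -25110/761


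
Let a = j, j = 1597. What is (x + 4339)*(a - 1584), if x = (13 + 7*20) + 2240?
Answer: 87516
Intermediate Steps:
a = 1597
x = 2393 (x = (13 + 140) + 2240 = 153 + 2240 = 2393)
(x + 4339)*(a - 1584) = (2393 + 4339)*(1597 - 1584) = 6732*13 = 87516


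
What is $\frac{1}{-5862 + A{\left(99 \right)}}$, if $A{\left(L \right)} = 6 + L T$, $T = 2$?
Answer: $- \frac{1}{5658} \approx -0.00017674$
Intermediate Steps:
$A{\left(L \right)} = 6 + 2 L$ ($A{\left(L \right)} = 6 + L 2 = 6 + 2 L$)
$\frac{1}{-5862 + A{\left(99 \right)}} = \frac{1}{-5862 + \left(6 + 2 \cdot 99\right)} = \frac{1}{-5862 + \left(6 + 198\right)} = \frac{1}{-5862 + 204} = \frac{1}{-5658} = - \frac{1}{5658}$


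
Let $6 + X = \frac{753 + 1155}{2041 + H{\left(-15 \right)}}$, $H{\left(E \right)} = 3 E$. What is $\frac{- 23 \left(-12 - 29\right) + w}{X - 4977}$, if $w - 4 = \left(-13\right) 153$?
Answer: $\frac{259979}{1243020} \approx 0.20915$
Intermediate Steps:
$w = -1985$ ($w = 4 - 1989 = -1985$)
$X = - \frac{2517}{499}$ ($X = -6 + \frac{753 + 1155}{2041 + 3 \left(-15\right)} = -6 + \frac{1908}{2041 - 45} = -6 + \frac{1908}{1996} = -6 + 1908 \cdot \frac{1}{1996} = -6 + \frac{477}{499} = - \frac{2517}{499} \approx -5.0441$)
$\frac{- 23 \left(-12 - 29\right) + w}{X - 4977} = \frac{- 23 \left(-12 - 29\right) - 1985}{- \frac{2517}{499} - 4977} = \frac{\left(-23\right) \left(-41\right) - 1985}{- \frac{2486040}{499}} = \left(943 - 1985\right) \left(- \frac{499}{2486040}\right) = \left(-1042\right) \left(- \frac{499}{2486040}\right) = \frac{259979}{1243020}$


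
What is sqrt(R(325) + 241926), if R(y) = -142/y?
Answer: 4*sqrt(63883469)/65 ≈ 491.86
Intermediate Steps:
sqrt(R(325) + 241926) = sqrt(-142/325 + 241926) = sqrt(78625808/325) = 4*sqrt(63883469)/65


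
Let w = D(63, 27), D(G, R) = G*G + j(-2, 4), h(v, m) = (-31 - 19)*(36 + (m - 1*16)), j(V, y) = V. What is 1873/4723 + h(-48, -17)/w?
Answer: 6721741/18736141 ≈ 0.35876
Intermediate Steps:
h(v, m) = -1000 - 50*m (h(v, m) = -50*(36 + (m - 16)) = -50*(36 + (-16 + m)) = -50*(20 + m) = -1000 - 50*m)
D(G, R) = -2 + G² (D(G, R) = G*G - 2 = G² - 2 = -2 + G²)
w = 3967 (w = -2 + 63² = -2 + 3969 = 3967)
1873/4723 + h(-48, -17)/w = 1873/4723 + (-1000 - 50*(-17))/3967 = 1873*(1/4723) + (-1000 + 850)*(1/3967) = 1873/4723 - 150*1/3967 = 1873/4723 - 150/3967 = 6721741/18736141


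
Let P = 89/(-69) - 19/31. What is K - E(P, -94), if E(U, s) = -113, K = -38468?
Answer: -38355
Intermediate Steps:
P = -4070/2139 (P = 89*(-1/69) - 19*1/31 = -89/69 - 19/31 = -4070/2139 ≈ -1.9028)
K - E(P, -94) = -38468 - 1*(-113) = -38468 + 113 = -38355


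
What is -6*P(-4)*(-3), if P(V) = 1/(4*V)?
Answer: -9/8 ≈ -1.1250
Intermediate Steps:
P(V) = 1/(4*V)
-6*P(-4)*(-3) = -3/(2*(-4))*(-3) = -3*(-1)/(2*4)*(-3) = -6*(-1/16)*(-3) = (3/8)*(-3) = -9/8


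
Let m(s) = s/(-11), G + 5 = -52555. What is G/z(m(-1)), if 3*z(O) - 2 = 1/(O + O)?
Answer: -21024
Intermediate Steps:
G = -52560 (G = -5 - 52555 = -52560)
m(s) = -s/11 (m(s) = s*(-1/11) = -s/11)
z(O) = 2/3 + 1/(6*O) (z(O) = 2/3 + 1/(3*(O + O)) = 2/3 + 1/(3*((2*O))) = 2/3 + (1/(2*O))/3 = 2/3 + 1/(6*O))
G/z(m(-1)) = -52560*6/(11*(1 + 4*(-1/11*(-1)))) = -52560*6/(11*(1 + 4*(1/11))) = -52560*6/(11*(1 + 4/11)) = -52560/((1/6)*11*(15/11)) = -52560/5/2 = -52560*2/5 = -21024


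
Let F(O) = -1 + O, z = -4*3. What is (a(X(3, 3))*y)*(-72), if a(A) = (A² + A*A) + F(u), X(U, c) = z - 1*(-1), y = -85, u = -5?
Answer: 1444320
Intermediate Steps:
z = -12
X(U, c) = -11 (X(U, c) = -12 - 1*(-1) = -12 + 1 = -11)
a(A) = -6 + 2*A² (a(A) = (A² + A*A) + (-1 - 5) = (A² + A²) - 6 = 2*A² - 6 = -6 + 2*A²)
(a(X(3, 3))*y)*(-72) = ((-6 + 2*(-11)²)*(-85))*(-72) = ((-6 + 2*121)*(-85))*(-72) = ((-6 + 242)*(-85))*(-72) = (236*(-85))*(-72) = -20060*(-72) = 1444320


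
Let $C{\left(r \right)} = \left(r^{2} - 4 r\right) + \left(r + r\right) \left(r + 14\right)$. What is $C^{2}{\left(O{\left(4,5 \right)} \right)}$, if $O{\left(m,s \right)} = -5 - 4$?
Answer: $729$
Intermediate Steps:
$O{\left(m,s \right)} = -9$
$C{\left(r \right)} = r^{2} - 4 r + 2 r \left(14 + r\right)$ ($C{\left(r \right)} = \left(r^{2} - 4 r\right) + 2 r \left(14 + r\right) = r^{2} - 4 r + 2 r \left(14 + r\right)$)
$C^{2}{\left(O{\left(4,5 \right)} \right)} = \left(3 \left(-9\right) \left(8 - 9\right)\right)^{2} = \left(3 \left(-9\right) \left(-1\right)\right)^{2} = 27^{2} = 729$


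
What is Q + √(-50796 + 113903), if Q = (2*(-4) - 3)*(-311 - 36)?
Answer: 3817 + √63107 ≈ 4068.2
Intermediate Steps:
Q = 3817 (Q = (-8 - 3)*(-347) = -11*(-347) = 3817)
Q + √(-50796 + 113903) = 3817 + √(-50796 + 113903) = 3817 + √63107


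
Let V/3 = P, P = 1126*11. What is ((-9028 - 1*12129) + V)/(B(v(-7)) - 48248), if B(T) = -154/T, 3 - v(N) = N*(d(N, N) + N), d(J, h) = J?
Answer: -1520095/4583406 ≈ -0.33165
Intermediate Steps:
v(N) = 3 - 2*N² (v(N) = 3 - N*(N + N) = 3 - N*2*N = 3 - 2*N²)
P = 12386
V = 37158 (V = 3*12386 = 37158)
((-9028 - 1*12129) + V)/(B(v(-7)) - 48248) = ((-9028 - 1*12129) + 37158)/(-154/(3 - 2*(-7)²) - 48248) = ((-9028 - 12129) + 37158)/(-154/(3 - 2*49) - 48248) = (-21157 + 37158)/(-154/(3 - 98) - 48248) = 16001/(-154/(-95) - 48248) = 16001/(-154*(-1/95) - 48248) = 16001/(154/95 - 48248) = 16001/(-4583406/95) = 16001*(-95/4583406) = -1520095/4583406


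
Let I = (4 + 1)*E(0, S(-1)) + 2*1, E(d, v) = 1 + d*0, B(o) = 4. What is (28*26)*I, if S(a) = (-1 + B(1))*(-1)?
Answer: 5096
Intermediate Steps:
S(a) = -3 (S(a) = (-1 + 4)*(-1) = 3*(-1) = -3)
E(d, v) = 1 (E(d, v) = 1 + 0 = 1)
I = 7 (I = (4 + 1)*1 + 2*1 = 5*1 + 2 = 5 + 2 = 7)
(28*26)*I = (28*26)*7 = 728*7 = 5096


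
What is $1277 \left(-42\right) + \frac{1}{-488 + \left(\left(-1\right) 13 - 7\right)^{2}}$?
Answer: $- \frac{4719793}{88} \approx -53634.0$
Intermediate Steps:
$1277 \left(-42\right) + \frac{1}{-488 + \left(\left(-1\right) 13 - 7\right)^{2}} = -53634 + \frac{1}{-488 + \left(-13 - 7\right)^{2}} = -53634 + \frac{1}{-488 + \left(-20\right)^{2}} = -53634 + \frac{1}{-488 + 400} = -53634 + \frac{1}{-88} = -53634 - \frac{1}{88} = - \frac{4719793}{88}$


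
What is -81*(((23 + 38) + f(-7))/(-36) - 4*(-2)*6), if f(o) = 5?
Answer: -7479/2 ≈ -3739.5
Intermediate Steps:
-81*(((23 + 38) + f(-7))/(-36) - 4*(-2)*6) = -81*(((23 + 38) + 5)/(-36) - 4*(-2)*6) = -81*((61 + 5)*(-1/36) + 8*6) = -81*(66*(-1/36) + 48) = -81*(-11/6 + 48) = -81*277/6 = -7479/2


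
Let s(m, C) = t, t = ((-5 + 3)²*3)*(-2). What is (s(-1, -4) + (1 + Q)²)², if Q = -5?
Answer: 64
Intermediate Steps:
t = -24 (t = ((-2)²*3)*(-2) = (4*3)*(-2) = 12*(-2) = -24)
s(m, C) = -24
(s(-1, -4) + (1 + Q)²)² = (-24 + (1 - 5)²)² = (-24 + (-4)²)² = (-24 + 16)² = (-8)² = 64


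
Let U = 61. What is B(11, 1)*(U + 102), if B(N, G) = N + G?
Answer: 1956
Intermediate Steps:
B(N, G) = G + N
B(11, 1)*(U + 102) = (1 + 11)*(61 + 102) = 12*163 = 1956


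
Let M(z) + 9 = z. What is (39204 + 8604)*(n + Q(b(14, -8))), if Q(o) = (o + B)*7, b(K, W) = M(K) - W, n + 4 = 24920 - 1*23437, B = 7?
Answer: 77401152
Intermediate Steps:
M(z) = -9 + z
n = 1479 (n = -4 + (24920 - 1*23437) = -4 + (24920 - 23437) = -4 + 1483 = 1479)
b(K, W) = -9 + K - W (b(K, W) = (-9 + K) - W = -9 + K - W)
Q(o) = 49 + 7*o (Q(o) = (o + 7)*7 = (7 + o)*7 = 49 + 7*o)
(39204 + 8604)*(n + Q(b(14, -8))) = (39204 + 8604)*(1479 + (49 + 7*(-9 + 14 - 1*(-8)))) = 47808*(1479 + (49 + 7*(-9 + 14 + 8))) = 47808*(1479 + (49 + 7*13)) = 47808*(1479 + (49 + 91)) = 47808*(1479 + 140) = 47808*1619 = 77401152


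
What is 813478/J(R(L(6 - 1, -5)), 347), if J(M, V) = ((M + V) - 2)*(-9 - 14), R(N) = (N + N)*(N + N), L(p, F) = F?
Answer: -813478/10235 ≈ -79.480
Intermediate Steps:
R(N) = 4*N**2 (R(N) = (2*N)*(2*N) = 4*N**2)
J(M, V) = 46 - 23*M - 23*V (J(M, V) = (-2 + M + V)*(-23) = 46 - 23*M - 23*V)
813478/J(R(L(6 - 1, -5)), 347) = 813478/(46 - 92*(-5)**2 - 23*347) = 813478/(46 - 92*25 - 7981) = 813478/(46 - 23*100 - 7981) = 813478/(46 - 2300 - 7981) = 813478/(-10235) = 813478*(-1/10235) = -813478/10235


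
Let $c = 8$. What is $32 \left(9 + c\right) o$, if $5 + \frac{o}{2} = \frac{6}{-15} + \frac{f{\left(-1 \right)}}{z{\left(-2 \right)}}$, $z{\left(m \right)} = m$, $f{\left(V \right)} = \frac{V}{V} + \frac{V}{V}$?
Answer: $- \frac{34816}{5} \approx -6963.2$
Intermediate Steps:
$f{\left(V \right)} = 2$ ($f{\left(V \right)} = 1 + 1 = 2$)
$o = - \frac{64}{5}$ ($o = -10 + 2 \left(\frac{6}{-15} + \frac{2}{-2}\right) = -10 + 2 \left(6 \left(- \frac{1}{15}\right) + 2 \left(- \frac{1}{2}\right)\right) = -10 + 2 \left(- \frac{2}{5} - 1\right) = -10 + 2 \left(- \frac{7}{5}\right) = -10 - \frac{14}{5} = - \frac{64}{5} \approx -12.8$)
$32 \left(9 + c\right) o = 32 \left(9 + 8\right) \left(- \frac{64}{5}\right) = 32 \cdot 17 \left(- \frac{64}{5}\right) = 544 \left(- \frac{64}{5}\right) = - \frac{34816}{5}$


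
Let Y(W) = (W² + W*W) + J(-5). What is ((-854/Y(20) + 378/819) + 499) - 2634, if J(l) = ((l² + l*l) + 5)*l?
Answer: -2082761/975 ≈ -2136.2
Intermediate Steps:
J(l) = l*(5 + 2*l²) (J(l) = ((l² + l²) + 5)*l = (2*l² + 5)*l = (5 + 2*l²)*l = l*(5 + 2*l²))
Y(W) = -275 + 2*W² (Y(W) = (W² + W*W) - 5*(5 + 2*(-5)²) = (W² + W²) - 5*(5 + 2*25) = 2*W² - 5*(5 + 50) = 2*W² - 5*55 = 2*W² - 275 = -275 + 2*W²)
((-854/Y(20) + 378/819) + 499) - 2634 = ((-854/(-275 + 2*20²) + 378/819) + 499) - 2634 = ((-854/(-275 + 2*400) + 378*(1/819)) + 499) - 2634 = ((-854/(-275 + 800) + 6/13) + 499) - 2634 = ((-854/525 + 6/13) + 499) - 2634 = ((-854*1/525 + 6/13) + 499) - 2634 = ((-122/75 + 6/13) + 499) - 2634 = (-1136/975 + 499) - 2634 = 485389/975 - 2634 = -2082761/975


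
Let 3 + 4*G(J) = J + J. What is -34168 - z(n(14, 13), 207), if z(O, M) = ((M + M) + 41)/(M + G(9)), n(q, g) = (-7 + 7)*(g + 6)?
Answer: -28805444/843 ≈ -34170.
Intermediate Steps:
n(q, g) = 0 (n(q, g) = 0*(6 + g) = 0)
G(J) = -3/4 + J/2 (G(J) = -3/4 + (J + J)/4 = -3/4 + (2*J)/4 = -3/4 + J/2)
z(O, M) = (41 + 2*M)/(15/4 + M) (z(O, M) = ((M + M) + 41)/(M + (-3/4 + (1/2)*9)) = (2*M + 41)/(M + (-3/4 + 9/2)) = (41 + 2*M)/(M + 15/4) = (41 + 2*M)/(15/4 + M))
-34168 - z(n(14, 13), 207) = -34168 - 4*(41 + 2*207)/(15 + 4*207) = -34168 - 4*(41 + 414)/(15 + 828) = -34168 - 4*455/843 = -34168 - 1*1820/843 = -34168 - 1820/843 = -28805444/843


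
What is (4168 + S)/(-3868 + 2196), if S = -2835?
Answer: -1333/1672 ≈ -0.79725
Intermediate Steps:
(4168 + S)/(-3868 + 2196) = (4168 - 2835)/(-3868 + 2196) = 1333/(-1672) = 1333*(-1/1672) = -1333/1672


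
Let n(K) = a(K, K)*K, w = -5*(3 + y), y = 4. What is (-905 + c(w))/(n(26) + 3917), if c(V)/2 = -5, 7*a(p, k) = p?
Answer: -427/1873 ≈ -0.22798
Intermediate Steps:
a(p, k) = p/7
w = -35 (w = -5*(3 + 4) = -5*7 = -35)
n(K) = K²/7 (n(K) = (K/7)*K = K²/7)
c(V) = -10 (c(V) = 2*(-5) = -10)
(-905 + c(w))/(n(26) + 3917) = (-905 - 10)/((⅐)*26² + 3917) = -915/((⅐)*676 + 3917) = -915/(676/7 + 3917) = -915/28095/7 = -915*7/28095 = -427/1873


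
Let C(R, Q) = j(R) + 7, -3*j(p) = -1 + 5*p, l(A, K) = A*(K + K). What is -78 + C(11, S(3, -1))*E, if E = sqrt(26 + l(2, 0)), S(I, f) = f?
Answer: -78 - 11*sqrt(26) ≈ -134.09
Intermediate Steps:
l(A, K) = 2*A*K (l(A, K) = A*(2*K) = 2*A*K)
j(p) = 1/3 - 5*p/3 (j(p) = -(-1 + 5*p)/3 = 1/3 - 5*p/3)
E = sqrt(26) (E = sqrt(26 + 2*2*0) = sqrt(26 + 0) = sqrt(26) ≈ 5.0990)
C(R, Q) = 22/3 - 5*R/3 (C(R, Q) = (1/3 - 5*R/3) + 7 = 22/3 - 5*R/3)
-78 + C(11, S(3, -1))*E = -78 + (22/3 - 5/3*11)*sqrt(26) = -78 + (22/3 - 55/3)*sqrt(26) = -78 - 11*sqrt(26)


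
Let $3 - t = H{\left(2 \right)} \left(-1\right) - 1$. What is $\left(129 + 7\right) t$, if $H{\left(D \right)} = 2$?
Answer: $816$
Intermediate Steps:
$t = 6$ ($t = 3 - \left(2 \left(-1\right) - 1\right) = 3 - \left(-2 - 1\right) = 3 - -3 = 3 + 3 = 6$)
$\left(129 + 7\right) t = \left(129 + 7\right) 6 = 136 \cdot 6 = 816$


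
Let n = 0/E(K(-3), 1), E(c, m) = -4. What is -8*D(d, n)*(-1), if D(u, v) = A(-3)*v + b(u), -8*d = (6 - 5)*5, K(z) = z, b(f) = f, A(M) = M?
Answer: -5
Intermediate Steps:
d = -5/8 (d = -(6 - 5)*5/8 = -5/8 ≈ -0.62500)
n = 0 (n = 0/(-4) = 0*(-1/4) = 0)
D(u, v) = u - 3*v (D(u, v) = -3*v + u = u - 3*v)
-8*D(d, n)*(-1) = -8*(-5/8 - 3*0)*(-1) = -8*(-5/8 + 0)*(-1) = -8*(-5/8)*(-1) = 5*(-1) = -5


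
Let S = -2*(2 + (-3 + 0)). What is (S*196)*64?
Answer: 25088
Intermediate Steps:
S = 2 (S = -2*(2 - 3) = -2*(-1) = 2)
(S*196)*64 = (2*196)*64 = 392*64 = 25088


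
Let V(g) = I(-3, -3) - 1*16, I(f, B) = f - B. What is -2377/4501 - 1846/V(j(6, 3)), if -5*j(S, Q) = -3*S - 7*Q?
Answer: 4135407/36008 ≈ 114.85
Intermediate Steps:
j(S, Q) = 3*S/5 + 7*Q/5 (j(S, Q) = -(-3*S - 7*Q)/5 = -(-7*Q - 3*S)/5 = 3*S/5 + 7*Q/5)
V(g) = -16 (V(g) = (-3 - 1*(-3)) - 1*16 = (-3 + 3) - 16 = 0 - 16 = -16)
-2377/4501 - 1846/V(j(6, 3)) = -2377/4501 - 1846/(-16) = -2377*1/4501 - 1846*(-1/16) = -2377/4501 + 923/8 = 4135407/36008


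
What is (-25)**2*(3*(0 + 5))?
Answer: 9375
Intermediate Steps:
(-25)**2*(3*(0 + 5)) = 625*(3*5) = 625*15 = 9375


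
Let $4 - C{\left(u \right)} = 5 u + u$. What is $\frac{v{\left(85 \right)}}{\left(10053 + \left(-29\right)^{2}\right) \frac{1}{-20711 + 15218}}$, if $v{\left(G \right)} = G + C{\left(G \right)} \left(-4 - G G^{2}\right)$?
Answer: $- \frac{1706946228987}{10894} \approx -1.5669 \cdot 10^{8}$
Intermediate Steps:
$C{\left(u \right)} = 4 - 6 u$ ($C{\left(u \right)} = 4 - \left(5 u + u\right) = 4 - 6 u$)
$v{\left(G \right)} = G + \left(-4 - G^{3}\right) \left(4 - 6 G\right)$ ($v{\left(G \right)} = G + \left(4 - 6 G\right) \left(-4 - G G^{2}\right) = G + \left(4 - 6 G\right) \left(-4 - G^{3}\right) = G + \left(-4 - G^{3}\right) \left(4 - 6 G\right)$)
$\frac{v{\left(85 \right)}}{\left(10053 + \left(-29\right)^{2}\right) \frac{1}{-20711 + 15218}} = \frac{-16 + 25 \cdot 85 + 85^{3} \left(-4 + 6 \cdot 85\right)}{\left(10053 + \left(-29\right)^{2}\right) \frac{1}{-20711 + 15218}} = \frac{-16 + 2125 + 614125 \left(-4 + 510\right)}{\left(10053 + 841\right) \frac{1}{-5493}} = \frac{-16 + 2125 + 614125 \cdot 506}{10894 \left(- \frac{1}{5493}\right)} = \frac{-16 + 2125 + 310747250}{- \frac{10894}{5493}} = 310749359 \left(- \frac{5493}{10894}\right) = - \frac{1706946228987}{10894}$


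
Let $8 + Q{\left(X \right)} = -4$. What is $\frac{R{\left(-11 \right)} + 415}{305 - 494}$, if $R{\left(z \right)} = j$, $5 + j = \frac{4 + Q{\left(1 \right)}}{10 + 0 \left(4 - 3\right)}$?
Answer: $- \frac{682}{315} \approx -2.1651$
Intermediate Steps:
$Q{\left(X \right)} = -12$ ($Q{\left(X \right)} = -8 - 4 = -12$)
$j = - \frac{29}{5}$ ($j = -5 + \frac{4 - 12}{10 + 0 \left(4 - 3\right)} = -5 - \frac{8}{10 + 0 \cdot 1} = -5 - \frac{8}{10 + 0} = -5 - \frac{8}{10} = -5 - \frac{4}{5} = - \frac{29}{5} \approx -5.8$)
$R{\left(z \right)} = - \frac{29}{5}$
$\frac{R{\left(-11 \right)} + 415}{305 - 494} = \frac{- \frac{29}{5} + 415}{305 - 494} = \frac{2046}{5 \left(-189\right)} = \frac{2046}{5} \left(- \frac{1}{189}\right) = - \frac{682}{315}$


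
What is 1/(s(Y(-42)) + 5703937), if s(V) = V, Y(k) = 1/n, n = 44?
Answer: 44/250973229 ≈ 1.7532e-7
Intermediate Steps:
Y(k) = 1/44
1/(s(Y(-42)) + 5703937) = 1/(1/44 + 5703937) = 1/(250973229/44) = 44/250973229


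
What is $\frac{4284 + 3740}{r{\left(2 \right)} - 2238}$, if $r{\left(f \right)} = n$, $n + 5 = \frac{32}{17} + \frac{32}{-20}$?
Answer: $- \frac{682040}{190631} \approx -3.5778$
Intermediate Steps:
$n = - \frac{401}{85}$ ($n = -5 + \left(\frac{32}{17} + \frac{32}{-20}\right) = -5 + \left(32 \cdot \frac{1}{17} + 32 \left(- \frac{1}{20}\right)\right) = -5 + \left(\frac{32}{17} - \frac{8}{5}\right) = -5 + \frac{24}{85} = - \frac{401}{85} \approx -4.7176$)
$r{\left(f \right)} = - \frac{401}{85}$
$\frac{4284 + 3740}{r{\left(2 \right)} - 2238} = \frac{4284 + 3740}{- \frac{401}{85} - 2238} = \frac{8024}{- \frac{190631}{85}} = 8024 \left(- \frac{85}{190631}\right) = - \frac{682040}{190631}$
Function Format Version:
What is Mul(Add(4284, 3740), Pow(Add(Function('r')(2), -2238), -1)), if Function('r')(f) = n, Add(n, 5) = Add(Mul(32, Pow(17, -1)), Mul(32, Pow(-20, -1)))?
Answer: Rational(-682040, 190631) ≈ -3.5778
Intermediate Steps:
n = Rational(-401, 85) (n = Add(-5, Add(Mul(32, Pow(17, -1)), Mul(32, Pow(-20, -1)))) = Add(-5, Add(Mul(32, Rational(1, 17)), Mul(32, Rational(-1, 20)))) = Add(-5, Add(Rational(32, 17), Rational(-8, 5))) = Add(-5, Rational(24, 85)) = Rational(-401, 85) ≈ -4.7176)
Function('r')(f) = Rational(-401, 85)
Mul(Add(4284, 3740), Pow(Add(Function('r')(2), -2238), -1)) = Mul(Add(4284, 3740), Pow(Add(Rational(-401, 85), -2238), -1)) = Mul(8024, Pow(Rational(-190631, 85), -1)) = Mul(8024, Rational(-85, 190631)) = Rational(-682040, 190631)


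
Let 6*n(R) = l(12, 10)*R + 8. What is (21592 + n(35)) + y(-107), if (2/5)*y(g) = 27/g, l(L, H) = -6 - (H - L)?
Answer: 4615845/214 ≈ 21569.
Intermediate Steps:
l(L, H) = -6 + L - H (l(L, H) = -6 + (L - H) = -6 + L - H)
y(g) = 135/(2*g) (y(g) = 5*(27/g)/2 = 135/(2*g))
n(R) = 4/3 - 2*R/3 (n(R) = ((-6 + 12 - 1*10)*R + 8)/6 = ((-6 + 12 - 10)*R + 8)/6 = (-4*R + 8)/6 = (8 - 4*R)/6 = 4/3 - 2*R/3)
(21592 + n(35)) + y(-107) = (21592 + (4/3 - 2/3*35)) + (135/2)/(-107) = (21592 + (4/3 - 70/3)) + (135/2)*(-1/107) = (21592 - 22) - 135/214 = 21570 - 135/214 = 4615845/214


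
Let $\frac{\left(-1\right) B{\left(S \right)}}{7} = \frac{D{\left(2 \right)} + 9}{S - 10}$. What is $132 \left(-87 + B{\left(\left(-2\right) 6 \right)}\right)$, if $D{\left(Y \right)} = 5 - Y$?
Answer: $-10980$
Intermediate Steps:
$B{\left(S \right)} = - \frac{84}{-10 + S}$ ($B{\left(S \right)} = - 7 \frac{\left(5 - 2\right) + 9}{S - 10} = - 7 \frac{\left(5 - 2\right) + 9}{-10 + S} = - 7 \frac{3 + 9}{-10 + S} = - 7 \frac{12}{-10 + S} = - \frac{84}{-10 + S}$)
$132 \left(-87 + B{\left(\left(-2\right) 6 \right)}\right) = 132 \left(-87 - \frac{84}{-10 - 12}\right) = 132 \left(-87 - \frac{84}{-22}\right) = 132 \left(-87 - - \frac{42}{11}\right) = 132 \left(-87 + \frac{42}{11}\right) = 132 \left(- \frac{915}{11}\right) = -10980$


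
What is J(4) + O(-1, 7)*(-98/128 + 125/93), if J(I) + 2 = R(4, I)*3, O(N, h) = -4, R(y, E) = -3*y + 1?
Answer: -55523/1488 ≈ -37.314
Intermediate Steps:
R(y, E) = 1 - 3*y
J(I) = -35 (J(I) = -2 + (1 - 3*4)*3 = -2 + (1 - 12)*3 = -2 - 11*3 = -2 - 33 = -35)
J(4) + O(-1, 7)*(-98/128 + 125/93) = -35 - 4*(-98/128 + 125/93) = -35 - 4*(-98*1/128 + 125*(1/93)) = -35 - 4*(-49/64 + 125/93) = -35 - 4*3443/5952 = -35 - 3443/1488 = -55523/1488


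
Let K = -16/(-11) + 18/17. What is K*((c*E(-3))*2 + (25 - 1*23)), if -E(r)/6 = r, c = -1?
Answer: -940/11 ≈ -85.455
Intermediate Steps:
E(r) = -6*r
K = 470/187 (K = -16*(-1/11) + 18*(1/17) = 16/11 + 18/17 = 470/187 ≈ 2.5134)
K*((c*E(-3))*2 + (25 - 1*23)) = 470*(-(-6)*(-3)*2 + (25 - 1*23))/187 = 470*(-1*18*2 + (25 - 23))/187 = 470*(-18*2 + 2)/187 = 470*(-36 + 2)/187 = (470/187)*(-34) = -940/11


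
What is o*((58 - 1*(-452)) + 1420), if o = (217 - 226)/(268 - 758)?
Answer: 1737/49 ≈ 35.449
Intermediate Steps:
o = 9/490 (o = -9/(-490) = -9*(-1/490) = 9/490 ≈ 0.018367)
o*((58 - 1*(-452)) + 1420) = 9*((58 - 1*(-452)) + 1420)/490 = 9*((58 + 452) + 1420)/490 = 9*(510 + 1420)/490 = (9/490)*1930 = 1737/49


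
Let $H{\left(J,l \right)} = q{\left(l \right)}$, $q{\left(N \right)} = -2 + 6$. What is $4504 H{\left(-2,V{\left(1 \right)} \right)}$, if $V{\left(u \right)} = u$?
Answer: $18016$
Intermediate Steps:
$q{\left(N \right)} = 4$
$H{\left(J,l \right)} = 4$
$4504 H{\left(-2,V{\left(1 \right)} \right)} = 4504 \cdot 4 = 18016$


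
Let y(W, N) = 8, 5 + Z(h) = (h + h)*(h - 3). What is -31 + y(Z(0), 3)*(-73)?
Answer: -615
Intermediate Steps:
Z(h) = -5 + 2*h*(-3 + h) (Z(h) = -5 + (h + h)*(h - 3) = -5 + (2*h)*(-3 + h) = -5 + 2*h*(-3 + h))
-31 + y(Z(0), 3)*(-73) = -31 + 8*(-73) = -31 - 584 = -615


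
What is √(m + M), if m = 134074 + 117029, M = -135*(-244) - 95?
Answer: 2*√70987 ≈ 532.87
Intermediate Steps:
M = 32845 (M = 32940 - 95 = 32845)
m = 251103
√(m + M) = √(251103 + 32845) = √283948 = 2*√70987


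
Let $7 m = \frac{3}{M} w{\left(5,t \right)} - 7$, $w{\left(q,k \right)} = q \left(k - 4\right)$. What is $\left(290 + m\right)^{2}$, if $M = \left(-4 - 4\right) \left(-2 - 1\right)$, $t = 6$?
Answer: $\frac{65561409}{784} \approx 83624.0$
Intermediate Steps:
$w{\left(q,k \right)} = q \left(-4 + k\right)$
$M = 24$ ($M = \left(-8\right) \left(-3\right) = 24$)
$m = - \frac{23}{28}$ ($m = \frac{\frac{3}{24} \cdot 5 \left(-4 + 6\right) - 7}{7} = \frac{3 \cdot \frac{1}{24} \cdot 5 \cdot 2 - 7}{7} = \frac{\frac{1}{8} \cdot 10 - 7}{7} = \frac{\frac{5}{4} - 7}{7} = \frac{1}{7} \left(- \frac{23}{4}\right) = - \frac{23}{28} \approx -0.82143$)
$\left(290 + m\right)^{2} = \left(290 - \frac{23}{28}\right)^{2} = \left(\frac{8097}{28}\right)^{2} = \frac{65561409}{784}$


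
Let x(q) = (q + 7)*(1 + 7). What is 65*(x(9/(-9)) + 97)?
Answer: 9425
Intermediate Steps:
x(q) = 56 + 8*q (x(q) = (7 + q)*8 = 56 + 8*q)
65*(x(9/(-9)) + 97) = 65*((56 + 8*(9/(-9))) + 97) = 65*((56 + 8*(9*(-⅑))) + 97) = 65*((56 + 8*(-1)) + 97) = 65*((56 - 8) + 97) = 65*(48 + 97) = 65*145 = 9425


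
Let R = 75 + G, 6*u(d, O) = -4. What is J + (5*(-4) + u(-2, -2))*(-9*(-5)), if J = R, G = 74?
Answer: -781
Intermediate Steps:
u(d, O) = -⅔ (u(d, O) = (⅙)*(-4) = -⅔)
R = 149 (R = 75 + 74 = 149)
J = 149
J + (5*(-4) + u(-2, -2))*(-9*(-5)) = 149 + (5*(-4) - ⅔)*(-9*(-5)) = 149 + (-20 - ⅔)*45 = 149 - 62/3*45 = 149 - 930 = -781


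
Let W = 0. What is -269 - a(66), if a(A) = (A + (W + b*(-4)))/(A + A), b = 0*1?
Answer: -539/2 ≈ -269.50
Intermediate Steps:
b = 0
a(A) = 1/2 (a(A) = (A + (0 + 0*(-4)))/(A + A) = (A + (0 + 0))/((2*A)) = (A + 0)*(1/(2*A)) = A*(1/(2*A)) = 1/2)
-269 - a(66) = -269 - 1*1/2 = -269 - 1/2 = -539/2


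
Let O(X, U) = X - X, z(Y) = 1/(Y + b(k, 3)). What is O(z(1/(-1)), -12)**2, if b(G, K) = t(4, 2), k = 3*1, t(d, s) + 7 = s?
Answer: 0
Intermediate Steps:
t(d, s) = -7 + s
k = 3
b(G, K) = -5 (b(G, K) = -7 + 2 = -5)
z(Y) = 1/(-5 + Y) (z(Y) = 1/(Y - 5) = 1/(-5 + Y))
O(X, U) = 0
O(z(1/(-1)), -12)**2 = 0**2 = 0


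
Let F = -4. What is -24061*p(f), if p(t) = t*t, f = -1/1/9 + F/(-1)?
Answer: -29474725/81 ≈ -3.6389e+5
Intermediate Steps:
f = 35/9 (f = -1/1/9 - 4/(-1) = -1*1*(⅑) - 4*(-1) = -1*⅑ + 4 = -⅑ + 4 = 35/9 ≈ 3.8889)
p(t) = t²
-24061*p(f) = -24061*(35/9)² = -24061*1225/81 = -29474725/81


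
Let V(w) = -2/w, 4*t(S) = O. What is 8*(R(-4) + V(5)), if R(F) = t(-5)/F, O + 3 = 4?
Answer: -37/10 ≈ -3.7000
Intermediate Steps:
O = 1 (O = -3 + 4 = 1)
t(S) = ¼ (t(S) = (¼)*1 = ¼)
R(F) = 1/(4*F)
8*(R(-4) + V(5)) = 8*((¼)/(-4) - 2/5) = 8*((¼)*(-¼) - 2*⅕) = 8*(-1/16 - ⅖) = 8*(-37/80) = -37/10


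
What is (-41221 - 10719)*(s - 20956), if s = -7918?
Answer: 1499715560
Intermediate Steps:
(-41221 - 10719)*(s - 20956) = (-41221 - 10719)*(-7918 - 20956) = -51940*(-28874) = 1499715560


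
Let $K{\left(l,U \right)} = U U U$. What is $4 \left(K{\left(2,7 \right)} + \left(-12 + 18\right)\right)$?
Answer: $1396$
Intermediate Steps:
$K{\left(l,U \right)} = U^{3}$ ($K{\left(l,U \right)} = U^{2} U = U^{3}$)
$4 \left(K{\left(2,7 \right)} + \left(-12 + 18\right)\right) = 4 \left(7^{3} + \left(-12 + 18\right)\right) = 4 \left(343 + 6\right) = 4 \cdot 349 = 1396$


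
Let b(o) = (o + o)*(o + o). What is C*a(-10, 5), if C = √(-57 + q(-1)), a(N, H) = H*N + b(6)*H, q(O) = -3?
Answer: 1340*I*√15 ≈ 5189.8*I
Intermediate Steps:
b(o) = 4*o² (b(o) = (2*o)*(2*o) = 4*o²)
a(N, H) = 144*H + H*N (a(N, H) = H*N + (4*6²)*H = H*N + (4*36)*H = H*N + 144*H = 144*H + H*N)
C = 2*I*√15 (C = √(-57 - 3) = √(-60) = 2*I*√15 ≈ 7.746*I)
C*a(-10, 5) = (2*I*√15)*(5*(144 - 10)) = (2*I*√15)*(5*134) = (2*I*√15)*670 = 1340*I*√15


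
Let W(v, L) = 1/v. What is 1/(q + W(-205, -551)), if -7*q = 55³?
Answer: -1435/34106882 ≈ -4.2074e-5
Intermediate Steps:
q = -166375/7 (q = -⅐*55³ = -⅐*166375 = -166375/7 ≈ -23768.)
1/(q + W(-205, -551)) = 1/(-166375/7 + 1/(-205)) = 1/(-166375/7 - 1/205) = 1/(-34106882/1435) = -1435/34106882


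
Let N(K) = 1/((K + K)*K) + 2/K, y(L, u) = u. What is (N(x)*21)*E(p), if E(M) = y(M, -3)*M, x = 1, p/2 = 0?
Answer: 0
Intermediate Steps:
p = 0 (p = 2*0 = 0)
E(M) = -3*M
N(K) = 1/(2*K**2) + 2/K (N(K) = 1/(((2*K))*K) + 2/K = (1/(2*K))/K + 2/K = 1/(2*K**2) + 2/K)
(N(x)*21)*E(p) = (((1/2)*(1 + 4*1)/1**2)*21)*(-3*0) = (((1/2)*1*(1 + 4))*21)*0 = (((1/2)*1*5)*21)*0 = ((5/2)*21)*0 = (105/2)*0 = 0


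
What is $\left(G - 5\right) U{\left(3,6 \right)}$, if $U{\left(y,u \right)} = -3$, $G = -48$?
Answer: $159$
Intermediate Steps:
$\left(G - 5\right) U{\left(3,6 \right)} = \left(-48 - 5\right) \left(-3\right) = \left(-53\right) \left(-3\right) = 159$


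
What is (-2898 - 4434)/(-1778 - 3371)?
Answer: 7332/5149 ≈ 1.4240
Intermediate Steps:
(-2898 - 4434)/(-1778 - 3371) = -7332/(-5149) = -7332*(-1/5149) = 7332/5149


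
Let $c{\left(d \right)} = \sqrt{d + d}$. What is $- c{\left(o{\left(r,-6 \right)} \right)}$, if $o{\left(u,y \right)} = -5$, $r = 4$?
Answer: $- i \sqrt{10} \approx - 3.1623 i$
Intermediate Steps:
$c{\left(d \right)} = \sqrt{2} \sqrt{d}$ ($c{\left(d \right)} = \sqrt{2 d} = \sqrt{2} \sqrt{d}$)
$- c{\left(o{\left(r,-6 \right)} \right)} = - \sqrt{2} \sqrt{-5} = - \sqrt{2} i \sqrt{5} = - i \sqrt{10}$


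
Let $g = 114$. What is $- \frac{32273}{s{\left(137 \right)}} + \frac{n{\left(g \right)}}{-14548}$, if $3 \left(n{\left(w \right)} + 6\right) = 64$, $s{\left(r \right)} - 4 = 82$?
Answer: $- \frac{176065846}{469173} \approx -375.27$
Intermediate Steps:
$s{\left(r \right)} = 86$ ($s{\left(r \right)} = 4 + 82 = 86$)
$n{\left(w \right)} = \frac{46}{3}$ ($n{\left(w \right)} = -6 + \frac{1}{3} \cdot 64 = -6 + \frac{64}{3} = \frac{46}{3}$)
$- \frac{32273}{s{\left(137 \right)}} + \frac{n{\left(g \right)}}{-14548} = - \frac{32273}{86} + \frac{46}{3 \left(-14548\right)} = \left(-32273\right) \frac{1}{86} + \frac{46}{3} \left(- \frac{1}{14548}\right) = - \frac{32273}{86} - \frac{23}{21822} = - \frac{176065846}{469173}$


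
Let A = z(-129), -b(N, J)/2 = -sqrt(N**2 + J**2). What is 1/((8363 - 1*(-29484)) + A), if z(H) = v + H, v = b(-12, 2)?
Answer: 18859/711323466 - sqrt(37)/355661733 ≈ 2.6495e-5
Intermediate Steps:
b(N, J) = 2*sqrt(J**2 + N**2) (b(N, J) = -(-2)*sqrt(N**2 + J**2) = -(-2)*sqrt(J**2 + N**2) = 2*sqrt(J**2 + N**2))
v = 4*sqrt(37) (v = 2*sqrt(2**2 + (-12)**2) = 2*sqrt(4 + 144) = 2*sqrt(148) = 2*(2*sqrt(37)) = 4*sqrt(37) ≈ 24.331)
z(H) = H + 4*sqrt(37) (z(H) = 4*sqrt(37) + H = H + 4*sqrt(37))
A = -129 + 4*sqrt(37) ≈ -104.67
1/((8363 - 1*(-29484)) + A) = 1/((8363 - 1*(-29484)) + (-129 + 4*sqrt(37))) = 1/((8363 + 29484) + (-129 + 4*sqrt(37))) = 1/(37847 + (-129 + 4*sqrt(37))) = 1/(37718 + 4*sqrt(37))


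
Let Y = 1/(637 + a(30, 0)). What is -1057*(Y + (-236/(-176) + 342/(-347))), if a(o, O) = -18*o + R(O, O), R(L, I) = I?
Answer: -572358101/1480996 ≈ -386.47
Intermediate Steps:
a(o, O) = O - 18*o (a(o, O) = -18*o + O = O - 18*o)
Y = 1/97 (Y = 1/(637 + (0 - 18*30)) = 1/(637 + (0 - 540)) = 1/(637 - 540) = 1/97 ≈ 0.010309)
-1057*(Y + (-236/(-176) + 342/(-347))) = -1057*(1/97 + (-236/(-176) + 342/(-347))) = -1057*(1/97 + (-236*(-1/176) + 342*(-1/347))) = -1057*(1/97 + (59/44 - 342/347)) = -1057*(1/97 + 5425/15268) = -1057*541493/1480996 = -572358101/1480996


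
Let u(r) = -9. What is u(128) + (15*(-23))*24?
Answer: -8289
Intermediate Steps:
u(128) + (15*(-23))*24 = -9 + (15*(-23))*24 = -9 - 345*24 = -9 - 8280 = -8289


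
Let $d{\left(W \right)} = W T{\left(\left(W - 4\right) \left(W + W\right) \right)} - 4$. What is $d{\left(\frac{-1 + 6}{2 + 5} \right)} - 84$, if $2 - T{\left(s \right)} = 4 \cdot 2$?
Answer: $- \frac{646}{7} \approx -92.286$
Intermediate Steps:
$T{\left(s \right)} = -6$ ($T{\left(s \right)} = 2 - 4 \cdot 2 = 2 - 8 = -6$)
$d{\left(W \right)} = -4 - 6 W$ ($d{\left(W \right)} = W \left(-6\right) - 4 = - 6 W - 4 = -4 - 6 W$)
$d{\left(\frac{-1 + 6}{2 + 5} \right)} - 84 = \left(-4 - 6 \frac{-1 + 6}{2 + 5}\right) - 84 = \left(-4 - 6 \cdot \frac{5}{7}\right) - 84 = \left(-4 - 6 \cdot 5 \cdot \frac{1}{7}\right) - 84 = \left(-4 - \frac{30}{7}\right) - 84 = - \frac{58}{7} - 84 = - \frac{646}{7}$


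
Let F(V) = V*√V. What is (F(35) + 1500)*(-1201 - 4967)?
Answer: -9252000 - 215880*√35 ≈ -1.0529e+7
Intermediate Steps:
F(V) = V^(3/2)
(F(35) + 1500)*(-1201 - 4967) = (35^(3/2) + 1500)*(-1201 - 4967) = (35*√35 + 1500)*(-6168) = (1500 + 35*√35)*(-6168) = -9252000 - 215880*√35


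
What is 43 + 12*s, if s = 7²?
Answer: 631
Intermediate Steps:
s = 49
43 + 12*s = 43 + 12*49 = 43 + 588 = 631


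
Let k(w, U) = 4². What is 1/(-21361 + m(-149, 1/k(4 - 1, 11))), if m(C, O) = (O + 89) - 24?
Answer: -16/340735 ≈ -4.6957e-5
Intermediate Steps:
k(w, U) = 16
m(C, O) = 65 + O (m(C, O) = (89 + O) - 24 = 65 + O)
1/(-21361 + m(-149, 1/k(4 - 1, 11))) = 1/(-21361 + (65 + 1/16)) = 1/(-21361 + 1041/16) = 1/(-340735/16) = -16/340735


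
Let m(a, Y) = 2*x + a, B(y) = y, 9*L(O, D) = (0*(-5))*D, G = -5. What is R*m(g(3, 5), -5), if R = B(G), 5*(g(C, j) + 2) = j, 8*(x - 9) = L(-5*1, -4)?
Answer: -85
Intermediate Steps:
L(O, D) = 0 (L(O, D) = ((0*(-5))*D)/9 = (0*D)/9 = (⅑)*0 = 0)
x = 9 (x = 9 + (⅛)*0 = 9 + 0 = 9)
g(C, j) = -2 + j/5
m(a, Y) = 18 + a (m(a, Y) = 2*9 + a = 18 + a)
R = -5
R*m(g(3, 5), -5) = -5*(18 + (-2 + (⅕)*5)) = -5*(18 + (-2 + 1)) = -5*(18 - 1) = -5*17 = -85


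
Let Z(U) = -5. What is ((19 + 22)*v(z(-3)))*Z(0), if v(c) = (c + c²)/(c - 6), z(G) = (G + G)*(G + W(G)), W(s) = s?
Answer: -9102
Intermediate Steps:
z(G) = 4*G² (z(G) = (G + G)*(G + G) = (2*G)*(2*G) = 4*G²)
v(c) = (c + c²)/(-6 + c)
((19 + 22)*v(z(-3)))*Z(0) = ((19 + 22)*((4*(-3)²)*(1 + 4*(-3)²)/(-6 + 4*(-3)²)))*(-5) = (41*((4*9)*(1 + 4*9)/(-6 + 4*9)))*(-5) = (41*(36*(1 + 36)/(-6 + 36)))*(-5) = (41*(36*37/30))*(-5) = (41*(36*(1/30)*37))*(-5) = (41*(222/5))*(-5) = (9102/5)*(-5) = -9102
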